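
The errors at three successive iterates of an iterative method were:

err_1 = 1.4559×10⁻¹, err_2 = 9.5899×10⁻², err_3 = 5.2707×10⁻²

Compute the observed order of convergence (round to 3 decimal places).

p ≈ ln(err_3/err_2) / ln(err_2/err_1)
  = ln(5.2707×10⁻²/9.5899×10⁻²) / ln(9.5899×10⁻²/1.4559×10⁻¹)
  = ln(0.549609) / ln(0.658692)
  = -0.598548 / -0.417499 ≈ 1.433651

1.434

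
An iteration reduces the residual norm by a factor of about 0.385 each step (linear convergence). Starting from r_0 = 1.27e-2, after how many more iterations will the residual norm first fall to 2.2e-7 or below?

12

After k steps, r_k ≈ 1.27e-2·0.385^k.
Need 0.385^k ≤ 2.2e-7/1.27e-2 = 1.73228e-05.
k ≥ ln(1.73228e-05)/ln(0.385) = -10.9635/-0.95451 = 11.486.
Smallest integer k = 12.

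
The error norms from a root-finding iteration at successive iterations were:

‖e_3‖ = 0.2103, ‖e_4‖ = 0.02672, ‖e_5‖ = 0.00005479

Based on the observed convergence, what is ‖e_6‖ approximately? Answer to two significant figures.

First estimate the order: p ≈ ln(‖e_5‖/‖e_4‖) / ln(‖e_4‖/‖e_3‖) = ln(0.00005479/0.02672)/ln(0.02672/0.2103) = ln(0.00205052)/ln(0.127057) ≈ 3.0001.
Then ‖e_6‖ ≈ ‖e_5‖·(‖e_5‖/‖e_4‖)^p = 0.00005479·(0.00205052)^3.0001 = 0.00005479·8.61635e-09 ≈ 4.721e-13.

4.7e-13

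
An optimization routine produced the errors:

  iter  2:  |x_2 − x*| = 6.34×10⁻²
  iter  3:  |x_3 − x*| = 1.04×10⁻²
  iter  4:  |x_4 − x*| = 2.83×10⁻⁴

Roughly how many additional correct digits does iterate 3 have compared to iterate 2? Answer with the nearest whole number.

1

Digits gained ≈ log₁₀(|x_2 − x*|/|x_3 − x*|) = log₁₀(6.34×10⁻²/1.04×10⁻²) = log₁₀(6.09615) ≈ 0.785.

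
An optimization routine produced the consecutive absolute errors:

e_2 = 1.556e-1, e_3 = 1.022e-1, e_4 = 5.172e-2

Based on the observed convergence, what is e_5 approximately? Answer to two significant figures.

1.7e-2

First estimate the order: p ≈ ln(e_4/e_3) / ln(e_3/e_2) = ln(5.172e-2/1.022e-1)/ln(1.022e-1/1.556e-1) = ln(0.506067)/ln(0.656812) ≈ 1.6203.
Then e_5 ≈ e_4·(e_4/e_3)^p = 5.172e-2·(0.506067)^1.6203 = 5.172e-2·0.331687 ≈ 0.01715.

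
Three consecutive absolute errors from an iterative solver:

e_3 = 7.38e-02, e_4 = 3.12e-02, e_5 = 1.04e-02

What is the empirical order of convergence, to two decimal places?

p ≈ ln(e_5/e_4) / ln(e_4/e_3)
  = ln(1.04e-02/3.12e-02) / ln(3.12e-02/7.38e-02)
  = ln(0.333333) / ln(0.422764)
  = -1.09861 / -0.86094 ≈ 1.27606

1.28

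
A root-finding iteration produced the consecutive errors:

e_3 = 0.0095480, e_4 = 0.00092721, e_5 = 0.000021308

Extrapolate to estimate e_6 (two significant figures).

4.8e-8

First estimate the order: p ≈ ln(e_5/e_4) / ln(e_4/e_3) = ln(0.000021308/0.00092721)/ln(0.00092721/0.0095480) = ln(0.0229808)/ln(0.0971104) ≈ 1.6180.
Then e_6 ≈ e_5·(e_5/e_4)^p = 0.000021308·(0.0229808)^1.6180 = 0.000021308·0.00223197 ≈ 4.756e-08.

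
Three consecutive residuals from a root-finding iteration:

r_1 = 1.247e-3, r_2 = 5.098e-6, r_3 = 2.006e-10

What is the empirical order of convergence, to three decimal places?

1.844

p ≈ ln(r_3/r_2) / ln(r_2/r_1)
  = ln(2.006e-10/5.098e-6) / ln(5.098e-6/1.247e-3)
  = ln(3.93488e-05) / ln(0.00408821)
  = -10.143045 / -5.499648 ≈ 1.844308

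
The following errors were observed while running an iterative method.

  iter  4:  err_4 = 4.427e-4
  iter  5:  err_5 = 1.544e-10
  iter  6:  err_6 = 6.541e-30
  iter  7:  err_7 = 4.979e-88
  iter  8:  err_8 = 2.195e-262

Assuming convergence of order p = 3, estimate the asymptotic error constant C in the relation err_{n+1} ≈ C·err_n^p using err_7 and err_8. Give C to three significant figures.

1.78

C ≈ err_8 / err_7^3
  = 2.195e-262 / (4.979e-88)^3
  = 2.195e-262 / 1.23432e-262 ≈ 1.7783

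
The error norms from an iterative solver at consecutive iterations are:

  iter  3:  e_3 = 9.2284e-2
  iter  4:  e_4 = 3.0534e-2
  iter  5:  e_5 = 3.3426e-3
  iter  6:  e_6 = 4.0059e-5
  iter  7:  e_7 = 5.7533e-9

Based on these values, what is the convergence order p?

2

Consecutive ratios: e_7/e_6 = 5.7533e-9/4.0059e-5 = 0.000143621, e_6/e_5 = 4.0059e-5/3.3426e-3 = 0.0119844.
p ≈ ln(0.000143621)/ln(0.0119844) = -8.8483/-4.4242 ≈ 2.00.
So the convergence is quadratic (order 2).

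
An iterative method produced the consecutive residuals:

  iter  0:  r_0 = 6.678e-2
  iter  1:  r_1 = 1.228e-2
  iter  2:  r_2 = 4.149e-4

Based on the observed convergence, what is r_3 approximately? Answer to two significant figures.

First estimate the order: p ≈ ln(r_2/r_1) / ln(r_1/r_0) = ln(4.149e-4/1.228e-2)/ln(1.228e-2/6.678e-2) = ln(0.0337866)/ln(0.183887) ≈ 2.0005.
Then r_3 ≈ r_2·(r_2/r_1)^p = 4.149e-4·(0.0337866)^2.0005 = 4.149e-4·0.0011396 ≈ 4.728e-07.

4.7e-7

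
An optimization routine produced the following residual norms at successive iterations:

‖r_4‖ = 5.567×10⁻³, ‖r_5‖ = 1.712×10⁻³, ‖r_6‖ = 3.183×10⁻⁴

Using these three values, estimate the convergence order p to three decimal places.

p ≈ ln(‖r_6‖/‖r_5‖) / ln(‖r_5‖/‖r_4‖)
  = ln(3.183×10⁻⁴/1.712×10⁻³) / ln(1.712×10⁻³/5.567×10⁻³)
  = ln(0.185923) / ln(0.307526)
  = -1.682423 / -1.179196 ≈ 1.426754

1.427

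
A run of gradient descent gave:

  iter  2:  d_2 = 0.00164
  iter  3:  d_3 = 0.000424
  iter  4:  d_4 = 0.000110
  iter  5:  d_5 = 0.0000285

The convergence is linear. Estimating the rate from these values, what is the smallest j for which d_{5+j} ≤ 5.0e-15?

Rate ρ ≈ d_5/d_4 = 0.0000285/0.000110 = 0.2591.
After j more steps, d_{5+j} ≈ 0.0000285·ρ^j; need ρ^j ≤ 5.0e-15/0.0000285 = 1.75439e-10.
j ≥ ln(1.75439e-10)/ln(0.2591) = -22.4637/-1.35054 = 16.633.
So 17 more iterations are needed.

17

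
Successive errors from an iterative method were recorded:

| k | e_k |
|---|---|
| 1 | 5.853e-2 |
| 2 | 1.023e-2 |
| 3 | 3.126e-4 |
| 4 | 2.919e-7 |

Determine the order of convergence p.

Consecutive ratios: e_4/e_3 = 2.919e-7/3.126e-4 = 0.000933781, e_3/e_2 = 3.126e-4/1.023e-2 = 0.0305572.
p ≈ ln(0.000933781)/ln(0.0305572) = -6.9763/-3.4882 ≈ 2.00.
So the convergence is quadratic (order 2).

2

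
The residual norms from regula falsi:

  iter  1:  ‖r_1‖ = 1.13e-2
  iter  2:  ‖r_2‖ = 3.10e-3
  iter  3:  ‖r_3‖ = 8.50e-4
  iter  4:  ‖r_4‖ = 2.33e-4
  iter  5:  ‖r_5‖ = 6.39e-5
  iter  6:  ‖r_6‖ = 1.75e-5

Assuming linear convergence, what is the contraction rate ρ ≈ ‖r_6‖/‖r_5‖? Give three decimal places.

0.274

ρ ≈ ‖r_6‖/‖r_5‖ = 1.75e-5/6.39e-5 = 0.27387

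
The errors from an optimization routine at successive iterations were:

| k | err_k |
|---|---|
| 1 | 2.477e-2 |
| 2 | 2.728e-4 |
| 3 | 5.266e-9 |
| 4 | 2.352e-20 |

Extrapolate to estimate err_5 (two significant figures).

1.1e-47

First estimate the order: p ≈ ln(err_4/err_3) / ln(err_3/err_2) = ln(2.352e-20/5.266e-9)/ln(5.266e-9/2.728e-4) = ln(4.46639e-12)/ln(1.93035e-05) ≈ 2.4075.
Then err_5 ≈ err_4·(err_4/err_3)^p = 2.352e-20·(4.46639e-12)^2.4075 = 2.352e-20·4.72901e-28 ≈ 1.112e-47.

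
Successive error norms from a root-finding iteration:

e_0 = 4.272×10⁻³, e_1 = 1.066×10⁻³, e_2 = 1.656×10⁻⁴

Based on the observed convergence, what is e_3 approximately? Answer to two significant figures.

1.4e-5

First estimate the order: p ≈ ln(e_2/e_1) / ln(e_1/e_0) = ln(1.656×10⁻⁴/1.066×10⁻³)/ln(1.066×10⁻³/4.272×10⁻³) = ln(0.155347)/ln(0.249532) ≈ 1.3414.
Then e_3 ≈ e_2·(e_2/e_1)^p = 1.656×10⁻⁴·(0.155347)^1.3414 = 1.656×10⁻⁴·0.0822647 ≈ 1.362e-05.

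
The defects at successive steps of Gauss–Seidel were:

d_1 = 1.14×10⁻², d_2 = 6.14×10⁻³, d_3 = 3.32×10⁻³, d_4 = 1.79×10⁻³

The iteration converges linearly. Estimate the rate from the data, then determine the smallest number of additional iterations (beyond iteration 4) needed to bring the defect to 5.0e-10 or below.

Rate ρ ≈ d_4/d_3 = 1.79×10⁻³/3.32×10⁻³ = 0.5392.
After j more steps, d_{4+j} ≈ 1.79×10⁻³·ρ^j; need ρ^j ≤ 5.0e-10/1.79×10⁻³ = 2.7933e-07.
j ≥ ln(2.7933e-07)/ln(0.5392) = -15.0909/-0.61767 = 24.432.
So 25 more iterations are needed.

25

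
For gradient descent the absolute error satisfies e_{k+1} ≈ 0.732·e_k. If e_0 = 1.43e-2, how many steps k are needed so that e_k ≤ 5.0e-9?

48

After k steps, e_k ≈ 1.43e-2·0.732^k.
Need 0.732^k ≤ 5.0e-9/1.43e-2 = 3.4965e-07.
k ≥ ln(3.4965e-07)/ln(0.732) = -14.8663/-0.31197 = 47.653.
Smallest integer k = 48.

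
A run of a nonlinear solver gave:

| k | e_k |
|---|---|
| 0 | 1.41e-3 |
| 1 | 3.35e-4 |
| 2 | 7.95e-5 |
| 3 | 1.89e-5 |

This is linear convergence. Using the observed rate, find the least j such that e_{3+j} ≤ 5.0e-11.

9

Rate ρ ≈ e_3/e_2 = 1.89e-5/7.95e-5 = 0.2377.
After j more steps, e_{3+j} ≈ 1.89e-5·ρ^j; need ρ^j ≤ 5.0e-11/1.89e-5 = 2.6455e-06.
j ≥ ln(2.6455e-06)/ln(0.2377) = -12.8427/-1.43675 = 8.939.
So 9 more iterations are needed.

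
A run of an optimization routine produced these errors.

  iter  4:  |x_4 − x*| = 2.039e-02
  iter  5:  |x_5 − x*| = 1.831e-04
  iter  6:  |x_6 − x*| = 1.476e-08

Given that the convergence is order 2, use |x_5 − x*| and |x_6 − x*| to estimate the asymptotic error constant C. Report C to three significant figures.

0.440

C ≈ |x_6 − x*| / |x_5 − x*|^2
  = 1.476e-08 / (1.831e-04)^2
  = 1.476e-08 / 3.35256e-08 ≈ 0.44026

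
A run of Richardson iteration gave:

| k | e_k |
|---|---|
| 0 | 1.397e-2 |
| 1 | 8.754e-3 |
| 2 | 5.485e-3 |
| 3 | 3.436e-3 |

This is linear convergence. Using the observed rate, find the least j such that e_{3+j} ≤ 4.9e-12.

44

Rate ρ ≈ e_3/e_2 = 3.436e-3/5.485e-3 = 0.6264.
After j more steps, e_{3+j} ≈ 3.436e-3·ρ^j; need ρ^j ≤ 4.9e-12/3.436e-3 = 1.42608e-09.
j ≥ ln(1.42608e-09)/ln(0.6264) = -20.3683/-0.46777 = 43.543.
So 44 more iterations are needed.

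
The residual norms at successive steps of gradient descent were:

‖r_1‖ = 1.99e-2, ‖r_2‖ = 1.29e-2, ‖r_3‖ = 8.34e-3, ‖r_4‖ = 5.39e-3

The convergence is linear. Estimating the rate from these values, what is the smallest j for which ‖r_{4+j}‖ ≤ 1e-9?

36

Rate ρ ≈ ‖r_4‖/‖r_3‖ = 5.39e-3/8.34e-3 = 0.6463.
After j more steps, ‖r_{4+j}‖ ≈ 5.39e-3·ρ^j; need ρ^j ≤ 1e-9/5.39e-3 = 1.85529e-07.
j ≥ ln(1.85529e-07)/ln(0.6463) = -15.5001/-0.43649 = 35.511.
So 36 more iterations are needed.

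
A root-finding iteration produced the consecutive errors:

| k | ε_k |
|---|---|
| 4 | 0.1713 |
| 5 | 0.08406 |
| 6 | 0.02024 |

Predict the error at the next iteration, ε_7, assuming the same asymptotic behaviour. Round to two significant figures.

First estimate the order: p ≈ ln(ε_6/ε_5) / ln(ε_5/ε_4) = ln(0.02024/0.08406)/ln(0.08406/0.1713) = ln(0.24078)/ln(0.490718) ≈ 2.0001.
Then ε_7 ≈ ε_6·(ε_6/ε_5)^p = 0.02024·(0.24078)^2.0001 = 0.02024·0.0579668 ≈ 0.001173.

1.2e-3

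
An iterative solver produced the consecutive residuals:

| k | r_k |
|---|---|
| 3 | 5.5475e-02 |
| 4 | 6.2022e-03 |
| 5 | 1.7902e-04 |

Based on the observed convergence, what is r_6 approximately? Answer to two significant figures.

First estimate the order: p ≈ ln(r_5/r_4) / ln(r_4/r_3) = ln(1.7902e-04/6.2022e-03)/ln(6.2022e-03/5.5475e-02) = ln(0.028864)/ln(0.111802) ≈ 1.6180.
Then r_6 ≈ r_5·(r_5/r_4)^p = 1.7902e-04·(0.028864)^1.6180 = 1.7902e-04·0.00322743 ≈ 5.778e-07.

5.8e-7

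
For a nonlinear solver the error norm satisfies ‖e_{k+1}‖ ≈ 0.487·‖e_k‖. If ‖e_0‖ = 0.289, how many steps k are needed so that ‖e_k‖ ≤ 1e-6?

After k steps, ‖e_k‖ ≈ 0.289·0.487^k.
Need 0.487^k ≤ 1e-6/0.289 = 3.46021e-06.
k ≥ ln(3.46021e-06)/ln(0.487) = -12.5742/-0.71949 = 17.477.
Smallest integer k = 18.

18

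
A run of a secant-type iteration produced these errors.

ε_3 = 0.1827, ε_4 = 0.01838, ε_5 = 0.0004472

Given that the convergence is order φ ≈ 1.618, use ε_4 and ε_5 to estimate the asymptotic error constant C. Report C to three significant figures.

C ≈ ε_5 / ε_4^1.618
  = 0.0004472 / (0.01838)^1.618
  = 0.0004472 / 0.00155493 ≈ 0.2876

0.288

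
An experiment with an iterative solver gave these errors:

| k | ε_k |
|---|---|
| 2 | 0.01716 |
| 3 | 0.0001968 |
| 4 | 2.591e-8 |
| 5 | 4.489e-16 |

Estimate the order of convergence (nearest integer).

Consecutive ratios: ε_5/ε_4 = 4.489e-16/2.591e-8 = 1.73254e-08, ε_4/ε_3 = 2.591e-8/0.0001968 = 0.000131657.
p ≈ ln(1.73254e-08)/ln(0.000131657) = -17.8711/-8.9353 ≈ 2.00.
So the convergence is quadratic (order 2).

2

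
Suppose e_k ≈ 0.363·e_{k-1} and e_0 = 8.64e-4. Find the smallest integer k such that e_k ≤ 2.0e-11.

18

After k steps, e_k ≈ 8.64e-4·0.363^k.
Need 0.363^k ≤ 2.0e-11/8.64e-4 = 2.31481e-08.
k ≥ ln(2.31481e-08)/ln(0.363) = -17.5814/-1.01335 = 17.350.
Smallest integer k = 18.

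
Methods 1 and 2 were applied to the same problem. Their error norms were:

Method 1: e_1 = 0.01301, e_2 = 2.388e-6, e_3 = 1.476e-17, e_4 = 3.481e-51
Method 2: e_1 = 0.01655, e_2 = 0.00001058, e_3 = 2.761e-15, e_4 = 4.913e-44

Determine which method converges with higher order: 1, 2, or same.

Method 1: p ≈ ln(3.481e-51/1.476e-17)/ln(1.476e-17/2.388e-6) ≈ 3.00.
Method 2: p ≈ ln(4.913e-44/2.761e-15)/ln(2.761e-15/0.00001058) ≈ 3.00.
Both orders ≈ 3.0 — effectively the same.

same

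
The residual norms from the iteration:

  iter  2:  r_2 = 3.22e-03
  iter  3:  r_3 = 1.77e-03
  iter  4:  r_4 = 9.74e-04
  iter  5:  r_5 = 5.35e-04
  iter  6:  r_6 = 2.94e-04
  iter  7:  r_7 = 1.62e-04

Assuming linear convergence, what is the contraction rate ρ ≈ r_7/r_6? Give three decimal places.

0.551

ρ ≈ r_7/r_6 = 1.62e-04/2.94e-04 = 0.55102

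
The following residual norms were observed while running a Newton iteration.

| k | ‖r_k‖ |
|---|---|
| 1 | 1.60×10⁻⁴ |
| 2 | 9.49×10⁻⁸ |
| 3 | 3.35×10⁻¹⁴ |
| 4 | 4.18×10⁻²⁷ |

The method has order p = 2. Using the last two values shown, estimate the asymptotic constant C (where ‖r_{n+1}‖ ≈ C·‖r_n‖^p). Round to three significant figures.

C ≈ ‖r_4‖ / ‖r_3‖^2
  = 4.18×10⁻²⁷ / (3.35×10⁻¹⁴)^2
  = 4.18×10⁻²⁷ / 1.12225e-27 ≈ 3.7247

3.72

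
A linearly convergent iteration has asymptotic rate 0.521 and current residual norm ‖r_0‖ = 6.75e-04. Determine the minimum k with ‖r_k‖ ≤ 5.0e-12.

After k steps, ‖r_k‖ ≈ 6.75e-04·0.521^k.
Need 0.521^k ≤ 5.0e-12/6.75e-04 = 7.40741e-09.
k ≥ ln(7.40741e-09)/ln(0.521) = -18.7208/-0.65201 = 28.712.
Smallest integer k = 29.

29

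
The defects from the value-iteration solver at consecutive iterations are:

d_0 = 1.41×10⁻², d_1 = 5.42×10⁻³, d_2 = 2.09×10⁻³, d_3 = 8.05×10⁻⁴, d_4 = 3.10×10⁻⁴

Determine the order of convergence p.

Consecutive ratios: d_4/d_3 = 3.10×10⁻⁴/8.05×10⁻⁴ = 0.385093, d_3/d_2 = 8.05×10⁻⁴/2.09×10⁻³ = 0.385167.
p ≈ ln(0.385093)/ln(0.385167) = -0.9543/-0.9541 ≈ 1.00.
So the convergence is linear (order 1).

1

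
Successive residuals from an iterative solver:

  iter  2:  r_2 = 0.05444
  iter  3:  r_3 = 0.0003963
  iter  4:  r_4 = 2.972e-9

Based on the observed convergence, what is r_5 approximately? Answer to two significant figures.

First estimate the order: p ≈ ln(r_4/r_3) / ln(r_3/r_2) = ln(2.972e-9/0.0003963)/ln(0.0003963/0.05444) = ln(7.49937e-06)/ln(0.00727957) ≈ 2.3972.
Then r_5 ≈ r_4·(r_4/r_3)^p = 2.972e-9·(7.49937e-06)^2.3972 = 2.972e-9·5.18095e-13 ≈ 1.54e-21.

1.5e-21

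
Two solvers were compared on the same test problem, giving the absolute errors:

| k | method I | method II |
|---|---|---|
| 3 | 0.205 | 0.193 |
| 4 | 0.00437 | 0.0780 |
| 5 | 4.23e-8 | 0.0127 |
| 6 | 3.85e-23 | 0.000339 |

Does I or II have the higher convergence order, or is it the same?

I

Method I: p ≈ ln(3.85e-23/4.23e-8)/ln(4.23e-8/0.00437) ≈ 3.00.
Method II: p ≈ ln(0.000339/0.0127)/ln(0.0127/0.0780) ≈ 2.00.
Method I has the higher order (≈3.0 vs ≈2.0).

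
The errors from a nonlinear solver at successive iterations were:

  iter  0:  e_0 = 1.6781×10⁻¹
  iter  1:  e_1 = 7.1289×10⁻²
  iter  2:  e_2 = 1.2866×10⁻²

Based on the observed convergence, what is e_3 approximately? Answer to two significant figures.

4.2e-4

First estimate the order: p ≈ ln(e_2/e_1) / ln(e_1/e_0) = ln(1.2866×10⁻²/7.1289×10⁻²)/ln(7.1289×10⁻²/1.6781×10⁻¹) = ln(0.180477)/ln(0.42482) ≈ 2.0000.
Then e_3 ≈ e_2·(e_2/e_1)^p = 1.2866×10⁻²·(0.180477)^2.0000 = 1.2866×10⁻²·0.0325719 ≈ 0.0004191.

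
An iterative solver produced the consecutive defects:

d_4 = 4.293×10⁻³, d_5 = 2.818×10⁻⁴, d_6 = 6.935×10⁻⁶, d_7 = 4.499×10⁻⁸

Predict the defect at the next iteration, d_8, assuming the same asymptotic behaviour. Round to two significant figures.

4.8e-11

First estimate the order: p ≈ ln(d_7/d_6) / ln(d_6/d_5) = ln(4.499×10⁻⁸/6.935×10⁻⁶)/ln(6.935×10⁻⁶/2.818×10⁻⁴) = ln(0.00648738)/ln(0.0246097) ≈ 1.3599.
Then d_8 ≈ d_7·(d_7/d_6)^p = 4.499×10⁻⁸·(0.00648738)^1.3599 = 4.499×10⁻⁸·0.00105836 ≈ 4.762e-11.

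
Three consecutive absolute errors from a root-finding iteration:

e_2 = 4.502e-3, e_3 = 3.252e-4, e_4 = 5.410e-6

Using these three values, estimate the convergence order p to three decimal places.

p ≈ ln(e_4/e_3) / ln(e_3/e_2)
  = ln(5.410e-6/3.252e-4) / ln(3.252e-4/4.502e-3)
  = ln(0.0166359) / ln(0.0722346)
  = -4.096192 / -2.627836 ≈ 1.558770

1.559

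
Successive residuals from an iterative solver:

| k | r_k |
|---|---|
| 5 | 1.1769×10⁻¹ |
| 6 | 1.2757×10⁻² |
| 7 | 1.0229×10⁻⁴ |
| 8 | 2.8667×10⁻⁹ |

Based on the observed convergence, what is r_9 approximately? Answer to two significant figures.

3.7e-19

First estimate the order: p ≈ ln(r_8/r_7) / ln(r_7/r_6) = ln(2.8667×10⁻⁹/1.0229×10⁻⁴)/ln(1.0229×10⁻⁴/1.2757×10⁻²) = ln(2.80252e-05)/ln(0.00801834) ≈ 2.1721.
Then r_9 ≈ r_8·(r_8/r_7)^p = 2.8667×10⁻⁹·(2.80252e-05)^2.1721 = 2.8667×10⁻⁹·1.29307e-10 ≈ 3.707e-19.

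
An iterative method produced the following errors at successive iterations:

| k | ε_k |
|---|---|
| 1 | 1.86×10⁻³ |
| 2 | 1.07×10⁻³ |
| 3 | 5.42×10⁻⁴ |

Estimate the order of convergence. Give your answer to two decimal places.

p ≈ ln(ε_3/ε_2) / ln(ε_2/ε_1)
  = ln(5.42×10⁻⁴/1.07×10⁻³) / ln(1.07×10⁻³/1.86×10⁻³)
  = ln(0.506542) / ln(0.575269)
  = -0.68015 / -0.55292 ≈ 1.23011

1.23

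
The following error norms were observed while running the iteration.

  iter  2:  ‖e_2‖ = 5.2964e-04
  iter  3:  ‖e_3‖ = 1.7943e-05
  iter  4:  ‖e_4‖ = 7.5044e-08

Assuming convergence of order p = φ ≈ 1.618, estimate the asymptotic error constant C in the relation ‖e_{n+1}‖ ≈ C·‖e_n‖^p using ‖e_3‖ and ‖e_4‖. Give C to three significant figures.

C ≈ ‖e_4‖ / ‖e_3‖^1.618
  = 7.5044e-08 / (1.7943e-05)^1.618
  = 7.5044e-08 / 2.09316e-08 ≈ 3.5852

3.59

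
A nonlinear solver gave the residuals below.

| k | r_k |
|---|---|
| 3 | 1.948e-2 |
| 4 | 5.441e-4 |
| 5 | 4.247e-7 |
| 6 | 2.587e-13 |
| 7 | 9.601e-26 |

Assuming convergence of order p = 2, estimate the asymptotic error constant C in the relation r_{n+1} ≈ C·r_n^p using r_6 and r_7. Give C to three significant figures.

C ≈ r_7 / r_6^2
  = 9.601e-26 / (2.587e-13)^2
  = 9.601e-26 / 6.69257e-26 ≈ 1.4346

1.43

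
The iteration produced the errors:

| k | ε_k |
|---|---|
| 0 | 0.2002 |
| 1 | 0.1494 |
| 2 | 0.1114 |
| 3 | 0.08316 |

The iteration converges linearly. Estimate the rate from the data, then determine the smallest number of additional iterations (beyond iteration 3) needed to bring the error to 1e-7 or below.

Rate ρ ≈ ε_3/ε_2 = 0.08316/0.1114 = 0.7465.
After j more steps, ε_{3+j} ≈ 0.08316·ρ^j; need ρ^j ≤ 1e-7/0.08316 = 1.2025e-06.
j ≥ ln(1.2025e-06)/ln(0.7465) = -13.6311/-0.29236 = 46.624.
So 47 more iterations are needed.

47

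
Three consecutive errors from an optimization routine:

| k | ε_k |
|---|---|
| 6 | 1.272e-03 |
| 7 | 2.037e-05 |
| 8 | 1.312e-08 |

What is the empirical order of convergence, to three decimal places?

1.777

p ≈ ln(ε_8/ε_7) / ln(ε_7/ε_6)
  = ln(1.312e-08/2.037e-05) / ln(2.037e-05/1.272e-03)
  = ln(0.000644084) / ln(0.0160142)
  = -7.347681 / -4.134279 ≈ 1.777258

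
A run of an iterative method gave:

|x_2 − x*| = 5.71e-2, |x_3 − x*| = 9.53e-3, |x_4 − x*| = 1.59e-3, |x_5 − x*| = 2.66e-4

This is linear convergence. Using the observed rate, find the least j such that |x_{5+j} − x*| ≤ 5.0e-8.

5

Rate ρ ≈ |x_5 − x*|/|x_4 − x*| = 2.66e-4/1.59e-3 = 0.1673.
After j more steps, |x_{5+j} − x*| ≈ 2.66e-4·ρ^j; need ρ^j ≤ 5.0e-8/2.66e-4 = 0.00018797.
j ≥ ln(0.00018797)/ln(0.1673) = -8.5792/-1.78797 = 4.798.
So 5 more iterations are needed.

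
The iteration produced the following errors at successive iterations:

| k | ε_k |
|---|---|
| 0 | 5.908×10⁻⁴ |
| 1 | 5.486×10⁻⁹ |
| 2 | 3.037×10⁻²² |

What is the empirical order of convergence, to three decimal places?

p ≈ ln(ε_2/ε_1) / ln(ε_1/ε_0)
  = ln(3.037×10⁻²²/5.486×10⁻⁹) / ln(5.486×10⁻⁹/5.908×10⁻⁴)
  = ln(5.53591e-14) / ln(9.28571e-06)
  = -30.524935 / -11.587034 ≈ 2.634405

2.634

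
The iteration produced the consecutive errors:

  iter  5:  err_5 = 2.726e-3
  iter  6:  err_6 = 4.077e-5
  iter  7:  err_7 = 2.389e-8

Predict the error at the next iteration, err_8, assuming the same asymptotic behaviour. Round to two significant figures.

4.5e-14

First estimate the order: p ≈ ln(err_7/err_6) / ln(err_6/err_5) = ln(2.389e-8/4.077e-5)/ln(4.077e-5/2.726e-3) = ln(0.00058597)/ln(0.014956) ≈ 1.7708.
Then err_8 ≈ err_7·(err_7/err_6)^p = 2.389e-8·(0.00058597)^1.7708 = 2.389e-8·1.8904e-06 ≈ 4.516e-14.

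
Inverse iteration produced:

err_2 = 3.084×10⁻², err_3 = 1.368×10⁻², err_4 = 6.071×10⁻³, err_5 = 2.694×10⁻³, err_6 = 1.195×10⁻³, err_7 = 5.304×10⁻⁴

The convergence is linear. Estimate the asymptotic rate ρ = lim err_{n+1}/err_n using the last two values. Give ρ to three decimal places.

ρ ≈ err_7/err_6 = 5.304×10⁻⁴/1.195×10⁻³ = 0.44385

0.444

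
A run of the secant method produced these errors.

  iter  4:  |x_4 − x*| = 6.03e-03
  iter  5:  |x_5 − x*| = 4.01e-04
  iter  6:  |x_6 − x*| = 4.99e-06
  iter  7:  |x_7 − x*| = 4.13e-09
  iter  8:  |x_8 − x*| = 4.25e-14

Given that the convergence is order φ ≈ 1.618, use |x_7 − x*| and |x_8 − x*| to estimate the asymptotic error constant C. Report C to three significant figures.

1.56

C ≈ |x_8 − x*| / |x_7 − x*|^1.618
  = 4.25e-14 / (4.13e-09)^1.618
  = 4.25e-14 / 2.72024e-14 ≈ 1.5624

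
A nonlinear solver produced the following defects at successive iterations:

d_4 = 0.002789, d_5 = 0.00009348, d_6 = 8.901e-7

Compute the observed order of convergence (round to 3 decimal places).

1.371

p ≈ ln(d_6/d_5) / ln(d_5/d_4)
  = ln(8.901e-7/0.00009348) / ln(0.00009348/0.002789)
  = ln(0.00952182) / ln(0.0335174)
  = -4.654169 / -3.395691 ≈ 1.370610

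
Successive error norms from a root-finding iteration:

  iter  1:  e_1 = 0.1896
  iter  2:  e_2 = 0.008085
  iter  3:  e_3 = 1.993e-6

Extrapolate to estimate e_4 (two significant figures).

First estimate the order: p ≈ ln(e_3/e_2) / ln(e_2/e_1) = ln(1.993e-6/0.008085)/ln(0.008085/0.1896) = ln(0.000246506)/ln(0.0426424) ≈ 2.6334.
Then e_4 ≈ e_3·(e_3/e_2)^p = 1.993e-6·(0.000246506)^2.6334 = 1.993e-6·3.14948e-10 ≈ 6.277e-16.

6.3e-16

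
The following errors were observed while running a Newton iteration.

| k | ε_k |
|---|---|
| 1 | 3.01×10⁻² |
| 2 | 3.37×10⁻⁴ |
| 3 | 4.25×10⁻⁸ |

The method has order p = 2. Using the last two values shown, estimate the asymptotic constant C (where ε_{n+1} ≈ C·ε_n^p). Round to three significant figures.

0.374

C ≈ ε_3 / ε_2^2
  = 4.25×10⁻⁸ / (3.37×10⁻⁴)^2
  = 4.25×10⁻⁸ / 1.13569e-07 ≈ 0.37422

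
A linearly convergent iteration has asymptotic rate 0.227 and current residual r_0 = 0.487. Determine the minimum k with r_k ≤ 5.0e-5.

After k steps, r_k ≈ 0.487·0.227^k.
Need 0.227^k ≤ 5.0e-5/0.487 = 0.000102669.
k ≥ ln(0.000102669)/ln(0.227) = -9.1840/-1.48281 = 6.194.
Smallest integer k = 7.

7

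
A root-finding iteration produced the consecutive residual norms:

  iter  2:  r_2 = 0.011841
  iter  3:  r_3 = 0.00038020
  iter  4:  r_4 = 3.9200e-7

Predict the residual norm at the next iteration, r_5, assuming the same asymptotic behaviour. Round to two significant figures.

4.2e-13

First estimate the order: p ≈ ln(r_4/r_3) / ln(r_3/r_2) = ln(3.9200e-7/0.00038020)/ln(0.00038020/0.011841) = ln(0.00103104)/ln(0.0321088) ≈ 2.0000.
Then r_5 ≈ r_4·(r_4/r_3)^p = 3.9200e-7·(0.00103104)^2.0000 = 3.9200e-7·1.06304e-06 ≈ 4.167e-13.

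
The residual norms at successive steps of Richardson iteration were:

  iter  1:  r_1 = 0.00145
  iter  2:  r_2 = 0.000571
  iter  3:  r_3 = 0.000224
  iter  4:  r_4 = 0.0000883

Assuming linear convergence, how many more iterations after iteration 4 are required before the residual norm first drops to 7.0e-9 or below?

11

Rate ρ ≈ r_4/r_3 = 0.0000883/0.000224 = 0.3942.
After j more steps, r_{4+j} ≈ 0.0000883·ρ^j; need ρ^j ≤ 7.0e-9/0.0000883 = 7.92752e-05.
j ≥ ln(7.92752e-05)/ln(0.3942) = -9.4426/-0.93090 = 10.144.
So 11 more iterations are needed.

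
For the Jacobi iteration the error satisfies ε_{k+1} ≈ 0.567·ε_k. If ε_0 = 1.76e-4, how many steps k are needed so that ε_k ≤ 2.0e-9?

21

After k steps, ε_k ≈ 1.76e-4·0.567^k.
Need 0.567^k ≤ 2.0e-9/1.76e-4 = 1.13636e-05.
k ≥ ln(1.13636e-05)/ln(0.567) = -11.3851/-0.56740 = 20.065.
Smallest integer k = 21.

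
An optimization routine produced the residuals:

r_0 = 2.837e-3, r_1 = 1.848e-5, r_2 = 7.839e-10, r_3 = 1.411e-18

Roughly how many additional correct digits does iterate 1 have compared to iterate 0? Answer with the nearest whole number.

Digits gained ≈ log₁₀(r_0/r_1) = log₁₀(2.837e-3/1.848e-5) = log₁₀(153.517) ≈ 2.186.

2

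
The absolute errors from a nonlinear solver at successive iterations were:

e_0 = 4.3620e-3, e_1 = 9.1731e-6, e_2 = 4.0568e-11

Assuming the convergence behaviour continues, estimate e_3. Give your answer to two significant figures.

First estimate the order: p ≈ ln(e_2/e_1) / ln(e_1/e_0) = ln(4.0568e-11/9.1731e-6)/ln(9.1731e-6/4.3620e-3) = ln(4.4225e-06)/ln(0.00210296) ≈ 2.0000.
Then e_3 ≈ e_2·(e_2/e_1)^p = 4.0568e-11·(4.4225e-06)^2.0000 = 4.0568e-11·1.95585e-11 ≈ 7.934e-22.

7.9e-22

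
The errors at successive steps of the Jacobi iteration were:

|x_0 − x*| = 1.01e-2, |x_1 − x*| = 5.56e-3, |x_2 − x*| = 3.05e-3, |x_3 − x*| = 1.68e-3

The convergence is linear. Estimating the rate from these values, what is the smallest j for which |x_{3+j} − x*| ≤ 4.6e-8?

18

Rate ρ ≈ |x_3 − x*|/|x_2 − x*| = 1.68e-3/3.05e-3 = 0.5508.
After j more steps, |x_{3+j} − x*| ≈ 1.68e-3·ρ^j; need ρ^j ≤ 4.6e-8/1.68e-3 = 2.7381e-05.
j ≥ ln(2.7381e-05)/ln(0.5508) = -10.5057/-0.59638 = 17.616.
So 18 more iterations are needed.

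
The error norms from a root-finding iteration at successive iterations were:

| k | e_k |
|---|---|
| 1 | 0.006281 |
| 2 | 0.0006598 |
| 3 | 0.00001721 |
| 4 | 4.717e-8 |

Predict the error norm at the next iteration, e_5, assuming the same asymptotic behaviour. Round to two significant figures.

First estimate the order: p ≈ ln(e_4/e_3) / ln(e_3/e_2) = ln(4.717e-8/0.00001721)/ln(0.00001721/0.0006598) = ln(0.00274085)/ln(0.0260837) ≈ 1.6179.
Then e_5 ≈ e_4·(e_4/e_3)^p = 4.717e-8·(0.00274085)^1.6179 = 4.717e-8·7.15739e-05 ≈ 3.376e-12.

3.4e-12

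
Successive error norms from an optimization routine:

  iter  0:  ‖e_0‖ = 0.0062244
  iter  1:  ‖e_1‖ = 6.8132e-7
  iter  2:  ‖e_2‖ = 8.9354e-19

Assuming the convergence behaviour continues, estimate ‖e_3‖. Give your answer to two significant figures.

First estimate the order: p ≈ ln(‖e_2‖/‖e_1‖) / ln(‖e_1‖/‖e_0‖) = ln(8.9354e-19/6.8132e-7)/ln(6.8132e-7/0.0062244) = ln(1.31148e-12)/ln(0.00010946) ≈ 3.0000.
Then ‖e_3‖ ≈ ‖e_2‖·(‖e_2‖/‖e_1‖)^p = 8.9354e-19·(1.31148e-12)^3.0000 = 8.9354e-19·2.25572e-36 ≈ 2.016e-54.

2.0e-54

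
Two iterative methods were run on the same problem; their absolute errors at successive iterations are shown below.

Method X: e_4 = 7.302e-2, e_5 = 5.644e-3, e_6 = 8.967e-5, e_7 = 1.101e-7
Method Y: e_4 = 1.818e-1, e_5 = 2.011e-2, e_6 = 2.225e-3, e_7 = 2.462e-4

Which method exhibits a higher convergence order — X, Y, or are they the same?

Method X: p ≈ ln(1.101e-7/8.967e-5)/ln(8.967e-5/5.644e-3) ≈ 1.62.
Method Y: p ≈ ln(2.462e-4/2.225e-3)/ln(2.225e-3/2.011e-2) ≈ 1.00.
Method X has the higher order (≈1.6 vs ≈1.0).

X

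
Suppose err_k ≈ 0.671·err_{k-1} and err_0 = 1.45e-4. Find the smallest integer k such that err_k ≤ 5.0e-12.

After k steps, err_k ≈ 1.45e-4·0.671^k.
Need 0.671^k ≤ 5.0e-12/1.45e-4 = 3.44828e-08.
k ≥ ln(3.44828e-08)/ln(0.671) = -17.1828/-0.39899 = 43.066.
Smallest integer k = 44.

44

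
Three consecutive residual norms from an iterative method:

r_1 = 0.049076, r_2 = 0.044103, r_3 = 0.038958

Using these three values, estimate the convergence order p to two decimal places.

1.16

p ≈ ln(r_3/r_2) / ln(r_2/r_1)
  = ln(0.038958/0.044103) / ln(0.044103/0.049076)
  = ln(0.883341) / ln(0.898667)
  = -0.12404 / -0.10684 ≈ 1.16099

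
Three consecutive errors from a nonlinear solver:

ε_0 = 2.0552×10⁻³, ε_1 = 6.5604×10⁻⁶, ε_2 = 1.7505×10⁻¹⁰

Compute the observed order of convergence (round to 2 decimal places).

1.83

p ≈ ln(ε_2/ε_1) / ln(ε_1/ε_0)
  = ln(1.7505×10⁻¹⁰/6.5604×10⁻⁶) / ln(6.5604×10⁻⁶/2.0552×10⁻³)
  = ln(2.66828e-05) / ln(0.0031921)
  = -10.53149 / -5.74708 ≈ 1.83249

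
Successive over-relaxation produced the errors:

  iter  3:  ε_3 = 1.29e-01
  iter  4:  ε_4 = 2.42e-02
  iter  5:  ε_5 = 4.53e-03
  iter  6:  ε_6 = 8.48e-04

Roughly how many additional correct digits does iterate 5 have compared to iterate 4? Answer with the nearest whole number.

Digits gained ≈ log₁₀(ε_4/ε_5) = log₁₀(2.42e-02/4.53e-03) = log₁₀(5.34216) ≈ 0.728.

1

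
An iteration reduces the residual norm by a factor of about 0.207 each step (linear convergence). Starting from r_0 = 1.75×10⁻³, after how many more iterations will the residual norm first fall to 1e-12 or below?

14

After k steps, r_k ≈ 1.75×10⁻³·0.207^k.
Need 0.207^k ≤ 1e-12/1.75×10⁻³ = 5.71429e-10.
k ≥ ln(5.71429e-10)/ln(0.207) = -21.2829/-1.57504 = 13.513.
Smallest integer k = 14.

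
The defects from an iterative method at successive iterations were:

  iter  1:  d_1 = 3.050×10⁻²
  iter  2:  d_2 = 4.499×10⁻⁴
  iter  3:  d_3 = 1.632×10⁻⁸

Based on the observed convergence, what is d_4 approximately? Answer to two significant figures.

2.8e-19

First estimate the order: p ≈ ln(d_3/d_2) / ln(d_2/d_1) = ln(1.632×10⁻⁸/4.499×10⁻⁴)/ln(4.499×10⁻⁴/3.050×10⁻²) = ln(3.62747e-05)/ln(0.0147508) ≈ 2.4249.
Then d_4 ≈ d_3·(d_3/d_2)^p = 1.632×10⁻⁸·(3.62747e-05)^2.4249 = 1.632×10⁻⁸·1.70798e-11 ≈ 2.787e-19.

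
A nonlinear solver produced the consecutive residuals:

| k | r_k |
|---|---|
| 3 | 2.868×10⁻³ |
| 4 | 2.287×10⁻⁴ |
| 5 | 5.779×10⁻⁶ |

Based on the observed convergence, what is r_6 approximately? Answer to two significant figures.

2.7e-8

First estimate the order: p ≈ ln(r_5/r_4) / ln(r_4/r_3) = ln(5.779×10⁻⁶/2.287×10⁻⁴)/ln(2.287×10⁻⁴/2.868×10⁻³) = ln(0.0252689)/ln(0.079742) ≈ 1.4544.
Then r_6 ≈ r_5·(r_5/r_4)^p = 5.779×10⁻⁶·(0.0252689)^1.4544 = 5.779×10⁻⁶·0.00475031 ≈ 2.745e-08.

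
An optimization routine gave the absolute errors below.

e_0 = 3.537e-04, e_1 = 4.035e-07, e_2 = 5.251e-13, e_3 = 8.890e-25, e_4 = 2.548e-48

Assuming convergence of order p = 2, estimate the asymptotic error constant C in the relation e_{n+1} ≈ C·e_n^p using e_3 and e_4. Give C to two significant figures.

C ≈ e_4 / e_3^2
  = 2.548e-48 / (8.890e-25)^2
  = 2.548e-48 / 7.90321e-49 ≈ 3.224

3.2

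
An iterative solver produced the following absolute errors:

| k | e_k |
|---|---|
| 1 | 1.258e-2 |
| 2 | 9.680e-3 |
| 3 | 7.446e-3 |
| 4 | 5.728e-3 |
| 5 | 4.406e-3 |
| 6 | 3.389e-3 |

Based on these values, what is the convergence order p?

1

Consecutive ratios: e_6/e_5 = 3.389e-3/4.406e-3 = 0.769178, e_5/e_4 = 4.406e-3/5.728e-3 = 0.769204.
p ≈ ln(0.769178)/ln(0.769204) = -0.2624/-0.2624 ≈ 1.00.
So the convergence is linear (order 1).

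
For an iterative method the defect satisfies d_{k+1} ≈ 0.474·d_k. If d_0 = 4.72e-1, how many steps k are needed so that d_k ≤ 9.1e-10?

After k steps, d_k ≈ 4.72e-1·0.474^k.
Need 0.474^k ≤ 9.1e-10/4.72e-1 = 1.92797e-09.
k ≥ ln(1.92797e-09)/ln(0.474) = -20.0668/-0.74655 = 26.879.
Smallest integer k = 27.

27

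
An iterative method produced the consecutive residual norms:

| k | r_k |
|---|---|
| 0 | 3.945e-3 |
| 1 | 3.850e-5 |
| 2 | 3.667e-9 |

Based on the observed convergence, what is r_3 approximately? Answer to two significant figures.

3.3e-17

First estimate the order: p ≈ ln(r_2/r_1) / ln(r_1/r_0) = ln(3.667e-9/3.850e-5)/ln(3.850e-5/3.945e-3) = ln(9.52468e-05)/ln(0.00975919) ≈ 2.0000.
Then r_3 ≈ r_2·(r_2/r_1)^p = 3.667e-9·(9.52468e-05)^2.0000 = 3.667e-9·9.07195e-09 ≈ 3.327e-17.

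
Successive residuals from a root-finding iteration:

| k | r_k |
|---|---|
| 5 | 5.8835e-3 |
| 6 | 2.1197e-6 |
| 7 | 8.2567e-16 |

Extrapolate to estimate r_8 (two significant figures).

First estimate the order: p ≈ ln(r_7/r_6) / ln(r_6/r_5) = ln(8.2567e-16/2.1197e-6)/ln(2.1197e-6/5.8835e-3) = ln(3.89522e-10)/ln(0.000360279) ≈ 2.7326.
Then r_8 ≈ r_7·(r_7/r_6)^p = 8.2567e-16·(3.89522e-10)^2.7326 = 8.2567e-16·1.93949e-26 ≈ 1.601e-41.

1.6e-41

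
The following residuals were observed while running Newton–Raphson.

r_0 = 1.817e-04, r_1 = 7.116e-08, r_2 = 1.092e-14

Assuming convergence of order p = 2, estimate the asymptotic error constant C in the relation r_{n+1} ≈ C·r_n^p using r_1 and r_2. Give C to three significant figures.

2.16

C ≈ r_2 / r_1^2
  = 1.092e-14 / (7.116e-08)^2
  = 1.092e-14 / 5.06375e-15 ≈ 2.1565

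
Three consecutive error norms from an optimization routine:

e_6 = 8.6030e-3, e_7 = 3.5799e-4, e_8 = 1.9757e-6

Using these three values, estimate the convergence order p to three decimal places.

p ≈ ln(e_8/e_7) / ln(e_7/e_6)
  = ln(1.9757e-6/3.5799e-4) / ln(3.5799e-4/8.6030e-3)
  = ln(0.00551887) / ln(0.0416122)
  = -5.199582 / -3.179362 ≈ 1.635417

1.635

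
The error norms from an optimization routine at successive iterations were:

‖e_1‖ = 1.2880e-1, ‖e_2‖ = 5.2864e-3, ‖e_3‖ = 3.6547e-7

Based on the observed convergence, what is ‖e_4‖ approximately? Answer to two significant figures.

1.2e-19

First estimate the order: p ≈ ln(‖e_3‖/‖e_2‖) / ln(‖e_2‖/‖e_1‖) = ln(3.6547e-7/5.2864e-3)/ln(5.2864e-3/1.2880e-1) = ln(6.9134e-05)/ln(0.0410435) ≈ 3.0000.
Then ‖e_4‖ ≈ ‖e_3‖·(‖e_3‖/‖e_2‖)^p = 3.6547e-7·(6.9134e-05)^3.0000 = 3.6547e-7·3.30427e-13 ≈ 1.208e-19.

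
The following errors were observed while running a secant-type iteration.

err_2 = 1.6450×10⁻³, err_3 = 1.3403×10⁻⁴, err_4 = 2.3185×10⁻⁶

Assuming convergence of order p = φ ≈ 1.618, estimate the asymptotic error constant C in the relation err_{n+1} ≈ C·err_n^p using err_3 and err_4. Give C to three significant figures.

C ≈ err_4 / err_3^1.618
  = 2.3185×10⁻⁶ / (1.3403×10⁻⁴)^1.618
  = 2.3185×10⁻⁶ / 5.41767e-07 ≈ 4.2795

4.28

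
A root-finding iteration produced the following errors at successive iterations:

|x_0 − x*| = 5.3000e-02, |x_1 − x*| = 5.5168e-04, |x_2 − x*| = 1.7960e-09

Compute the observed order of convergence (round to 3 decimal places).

2.768

p ≈ ln(|x_2 − x*|/|x_1 − x*|) / ln(|x_1 − x*|/|x_0 − x*|)
  = ln(1.7960e-09/5.5168e-04) / ln(5.5168e-04/5.3000e-02)
  = ln(3.25551e-06) / ln(0.0104091)
  = -12.635162 / -4.565075 ≈ 2.767788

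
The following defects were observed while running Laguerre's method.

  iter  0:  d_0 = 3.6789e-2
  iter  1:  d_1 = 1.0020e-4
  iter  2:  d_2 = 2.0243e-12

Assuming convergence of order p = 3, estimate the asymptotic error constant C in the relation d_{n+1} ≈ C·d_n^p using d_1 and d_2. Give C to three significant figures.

2.01

C ≈ d_2 / d_1^3
  = 2.0243e-12 / (1.0020e-4)^3
  = 2.0243e-12 / 1.00601e-12 ≈ 2.0122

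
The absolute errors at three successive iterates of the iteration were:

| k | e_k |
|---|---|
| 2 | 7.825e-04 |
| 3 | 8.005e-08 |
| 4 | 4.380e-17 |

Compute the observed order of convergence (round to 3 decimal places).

p ≈ ln(e_4/e_3) / ln(e_3/e_2)
  = ln(4.380e-17/8.005e-08) / ln(8.005e-08/7.825e-04)
  = ln(5.47158e-10) / ln(0.0001023)
  = -21.326284 / -9.187601 ≈ 2.321203

2.321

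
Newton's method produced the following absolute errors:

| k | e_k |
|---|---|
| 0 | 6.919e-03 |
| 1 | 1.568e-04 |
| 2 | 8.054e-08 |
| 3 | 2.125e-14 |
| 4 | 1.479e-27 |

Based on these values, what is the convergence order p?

Consecutive ratios: e_4/e_3 = 1.479e-27/2.125e-14 = 6.96e-14, e_3/e_2 = 2.125e-14/8.054e-08 = 2.63844e-07.
p ≈ ln(6.96e-14)/ln(2.63844e-07) = -30.2960/-15.1479 ≈ 2.00.
So the convergence is quadratic (order 2).

2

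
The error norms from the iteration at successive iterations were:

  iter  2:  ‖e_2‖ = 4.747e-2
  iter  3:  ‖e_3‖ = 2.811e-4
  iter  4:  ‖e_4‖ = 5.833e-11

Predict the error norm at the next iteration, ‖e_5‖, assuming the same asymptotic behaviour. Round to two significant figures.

5.2e-31

First estimate the order: p ≈ ln(‖e_4‖/‖e_3‖) / ln(‖e_3‖/‖e_2‖) = ln(5.833e-11/2.811e-4)/ln(2.811e-4/4.747e-2) = ln(2.07506e-07)/ln(0.00592163) ≈ 3.0001.
Then ‖e_5‖ ≈ ‖e_4‖·(‖e_4‖/‖e_3‖)^p = 5.833e-11·(2.07506e-07)^3.0001 = 5.833e-11·8.92121e-21 ≈ 5.204e-31.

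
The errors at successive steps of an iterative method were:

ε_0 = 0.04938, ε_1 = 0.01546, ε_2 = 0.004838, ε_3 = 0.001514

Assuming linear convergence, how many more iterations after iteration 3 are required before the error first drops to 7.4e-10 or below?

Rate ρ ≈ ε_3/ε_2 = 0.001514/0.004838 = 0.3129.
After j more steps, ε_{3+j} ≈ 0.001514·ρ^j; need ρ^j ≤ 7.4e-10/0.001514 = 4.88771e-07.
j ≥ ln(4.88771e-07)/ln(0.3129) = -14.5314/-1.16187 = 12.507.
So 13 more iterations are needed.

13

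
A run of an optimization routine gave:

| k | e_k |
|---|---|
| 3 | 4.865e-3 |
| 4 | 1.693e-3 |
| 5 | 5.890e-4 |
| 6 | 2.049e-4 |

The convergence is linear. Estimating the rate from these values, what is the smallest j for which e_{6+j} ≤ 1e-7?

Rate ρ ≈ e_6/e_5 = 2.049e-4/5.890e-4 = 0.3479.
After j more steps, e_{6+j} ≈ 2.049e-4·ρ^j; need ρ^j ≤ 1e-7/2.049e-4 = 0.000488043.
j ≥ ln(0.000488043)/ln(0.3479) = -7.6251/-1.05584 = 7.222.
So 8 more iterations are needed.

8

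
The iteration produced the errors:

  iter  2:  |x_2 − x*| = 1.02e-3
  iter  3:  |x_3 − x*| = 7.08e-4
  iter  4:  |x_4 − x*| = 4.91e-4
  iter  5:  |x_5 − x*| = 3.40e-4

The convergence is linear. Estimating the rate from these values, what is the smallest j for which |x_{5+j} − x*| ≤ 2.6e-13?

58

Rate ρ ≈ |x_5 − x*|/|x_4 − x*| = 3.40e-4/4.91e-4 = 0.6925.
After j more steps, |x_{5+j} − x*| ≈ 3.40e-4·ρ^j; need ρ^j ≤ 2.6e-13/3.40e-4 = 7.64706e-10.
j ≥ ln(7.64706e-10)/ln(0.6925) = -20.9915/-0.36745 = 57.128.
So 58 more iterations are needed.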